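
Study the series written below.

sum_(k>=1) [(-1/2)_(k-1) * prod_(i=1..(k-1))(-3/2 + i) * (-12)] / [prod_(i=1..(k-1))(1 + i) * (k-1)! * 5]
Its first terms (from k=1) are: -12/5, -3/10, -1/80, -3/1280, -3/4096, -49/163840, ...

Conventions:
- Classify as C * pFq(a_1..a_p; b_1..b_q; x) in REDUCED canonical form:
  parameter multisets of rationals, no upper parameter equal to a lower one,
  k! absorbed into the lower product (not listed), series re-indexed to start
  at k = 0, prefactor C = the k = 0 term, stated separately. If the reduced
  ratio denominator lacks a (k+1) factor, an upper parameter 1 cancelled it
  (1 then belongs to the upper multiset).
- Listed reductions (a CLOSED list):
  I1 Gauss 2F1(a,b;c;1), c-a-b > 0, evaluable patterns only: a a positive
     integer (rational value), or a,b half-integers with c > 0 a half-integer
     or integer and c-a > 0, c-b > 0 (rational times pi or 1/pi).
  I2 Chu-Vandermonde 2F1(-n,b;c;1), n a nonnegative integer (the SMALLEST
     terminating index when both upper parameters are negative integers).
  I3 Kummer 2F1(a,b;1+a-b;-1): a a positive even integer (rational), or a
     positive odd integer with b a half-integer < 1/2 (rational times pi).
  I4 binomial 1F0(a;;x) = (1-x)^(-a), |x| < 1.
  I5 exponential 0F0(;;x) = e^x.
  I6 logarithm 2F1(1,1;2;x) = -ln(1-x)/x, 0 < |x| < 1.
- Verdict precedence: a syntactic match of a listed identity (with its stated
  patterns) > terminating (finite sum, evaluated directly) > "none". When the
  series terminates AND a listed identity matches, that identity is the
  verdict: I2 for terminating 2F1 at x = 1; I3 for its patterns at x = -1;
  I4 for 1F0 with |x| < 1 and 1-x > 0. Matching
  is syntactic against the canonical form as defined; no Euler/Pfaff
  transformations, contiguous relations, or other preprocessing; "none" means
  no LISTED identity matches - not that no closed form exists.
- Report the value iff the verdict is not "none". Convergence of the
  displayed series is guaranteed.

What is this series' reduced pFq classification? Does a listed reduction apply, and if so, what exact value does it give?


The tell: from the first term -12/5: the constant factors (C = -12/5) combine into one prefactor.
Consecutive-term ratio: r(k) = 1 * (k-1/2) (k-1/2) / [(k+2) (k+1)] - rational in k. x = 1; t_0 = -12/5; negate the roots.

The series (x = 1) is 2F1: upper {-1/2, -1/2}, lower {2}, prefactor -12/5. Verdict: the half-integer Gauss pattern (I1) fires (x = 1; upper {-1/2, -1/2} half-integers, c = 2 in the evaluable pattern). Sum: (-128/15) / pi.


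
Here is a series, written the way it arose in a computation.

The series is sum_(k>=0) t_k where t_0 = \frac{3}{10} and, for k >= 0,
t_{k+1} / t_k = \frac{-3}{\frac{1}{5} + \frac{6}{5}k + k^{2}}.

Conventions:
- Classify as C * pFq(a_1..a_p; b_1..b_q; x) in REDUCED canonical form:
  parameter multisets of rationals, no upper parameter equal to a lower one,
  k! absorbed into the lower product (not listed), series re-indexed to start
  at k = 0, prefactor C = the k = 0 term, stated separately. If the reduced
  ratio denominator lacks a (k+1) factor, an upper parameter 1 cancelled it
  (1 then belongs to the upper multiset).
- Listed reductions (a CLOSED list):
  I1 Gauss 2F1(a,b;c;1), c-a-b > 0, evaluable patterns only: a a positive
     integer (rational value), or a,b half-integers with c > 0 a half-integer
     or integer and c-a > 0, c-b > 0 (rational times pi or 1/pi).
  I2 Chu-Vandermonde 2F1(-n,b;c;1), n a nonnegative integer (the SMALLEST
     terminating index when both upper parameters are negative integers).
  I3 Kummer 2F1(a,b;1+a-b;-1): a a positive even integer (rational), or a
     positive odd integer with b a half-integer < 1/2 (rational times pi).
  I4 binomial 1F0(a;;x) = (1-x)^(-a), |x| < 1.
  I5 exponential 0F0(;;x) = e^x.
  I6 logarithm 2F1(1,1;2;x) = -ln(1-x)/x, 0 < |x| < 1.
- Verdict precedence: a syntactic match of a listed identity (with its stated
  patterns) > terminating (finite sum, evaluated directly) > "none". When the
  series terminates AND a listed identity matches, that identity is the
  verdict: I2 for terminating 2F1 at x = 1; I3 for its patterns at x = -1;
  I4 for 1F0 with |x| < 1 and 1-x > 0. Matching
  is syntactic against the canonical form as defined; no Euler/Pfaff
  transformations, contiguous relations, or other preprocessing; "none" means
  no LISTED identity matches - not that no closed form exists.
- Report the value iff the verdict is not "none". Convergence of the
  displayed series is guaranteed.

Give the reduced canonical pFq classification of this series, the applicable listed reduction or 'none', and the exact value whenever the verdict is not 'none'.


This is \frac{3}{10} * 0F1(-; \frac{1}{5}; -3) in reduced canonical form. Verdict: none - this 0F1 at x = -3 matches no listed pattern, and upper {-} holds no stopper.

First insight: t_0 = \frac{3}{10} here, and roots of the ratio polynomials (prefactor 3/10) are the negated parameters.
Adjacent-term ratio: r(k) = -3 * 1 / [(k+\frac{1}{5}) (k+1)] - rational; roots negated = parameters, x = -3, C = \frac{3}{10}.


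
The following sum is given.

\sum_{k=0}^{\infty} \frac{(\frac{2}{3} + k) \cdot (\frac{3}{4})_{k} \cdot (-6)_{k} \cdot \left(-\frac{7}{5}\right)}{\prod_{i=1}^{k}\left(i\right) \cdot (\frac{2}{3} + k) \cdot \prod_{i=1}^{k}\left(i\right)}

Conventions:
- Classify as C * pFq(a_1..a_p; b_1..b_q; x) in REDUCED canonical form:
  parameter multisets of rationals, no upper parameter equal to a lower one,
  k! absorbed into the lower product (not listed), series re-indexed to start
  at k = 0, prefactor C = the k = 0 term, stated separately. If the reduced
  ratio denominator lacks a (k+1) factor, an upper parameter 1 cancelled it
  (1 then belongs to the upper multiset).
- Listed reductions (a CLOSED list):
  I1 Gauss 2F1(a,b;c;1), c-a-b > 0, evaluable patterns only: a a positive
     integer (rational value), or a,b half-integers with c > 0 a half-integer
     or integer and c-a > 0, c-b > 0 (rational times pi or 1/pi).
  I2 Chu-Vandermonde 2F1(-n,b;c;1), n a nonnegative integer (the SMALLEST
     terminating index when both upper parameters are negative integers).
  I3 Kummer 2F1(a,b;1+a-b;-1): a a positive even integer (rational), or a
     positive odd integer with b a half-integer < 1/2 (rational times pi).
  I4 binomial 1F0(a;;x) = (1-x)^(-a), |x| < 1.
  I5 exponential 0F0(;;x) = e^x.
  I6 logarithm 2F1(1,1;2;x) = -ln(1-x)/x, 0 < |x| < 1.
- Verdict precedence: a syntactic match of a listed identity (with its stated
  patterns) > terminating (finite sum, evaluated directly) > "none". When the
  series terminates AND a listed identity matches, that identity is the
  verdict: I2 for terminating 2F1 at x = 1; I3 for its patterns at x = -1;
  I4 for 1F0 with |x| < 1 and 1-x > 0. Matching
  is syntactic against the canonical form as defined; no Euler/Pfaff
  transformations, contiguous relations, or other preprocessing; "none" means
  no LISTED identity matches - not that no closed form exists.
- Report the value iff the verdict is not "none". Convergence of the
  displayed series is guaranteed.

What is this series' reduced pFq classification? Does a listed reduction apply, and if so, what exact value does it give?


First insight: t_0 = -\frac{7}{5} here, and striking the common factor k + 2/3 reduces the term (C = -7/5).
Consecutive-term ratio: r(k) = 1 * (k-6) (k+\frac{3}{4}) / [(k+1) (k+1)] - poly over poly, x = 1 from leading terms; C = -\frac{7}{5} at k = 0.

Classification (C = -\frac{7}{5}): 2F1 with upper {-6, \frac{3}{4}}, lower {1}, argument x = 1. Verdict: the Chu-Vandermonde identity I2 matches (terminating 2F1 at x = 1 with n = 6, b = 3/4, c = 1). Value: -\frac{32487}{327680}.


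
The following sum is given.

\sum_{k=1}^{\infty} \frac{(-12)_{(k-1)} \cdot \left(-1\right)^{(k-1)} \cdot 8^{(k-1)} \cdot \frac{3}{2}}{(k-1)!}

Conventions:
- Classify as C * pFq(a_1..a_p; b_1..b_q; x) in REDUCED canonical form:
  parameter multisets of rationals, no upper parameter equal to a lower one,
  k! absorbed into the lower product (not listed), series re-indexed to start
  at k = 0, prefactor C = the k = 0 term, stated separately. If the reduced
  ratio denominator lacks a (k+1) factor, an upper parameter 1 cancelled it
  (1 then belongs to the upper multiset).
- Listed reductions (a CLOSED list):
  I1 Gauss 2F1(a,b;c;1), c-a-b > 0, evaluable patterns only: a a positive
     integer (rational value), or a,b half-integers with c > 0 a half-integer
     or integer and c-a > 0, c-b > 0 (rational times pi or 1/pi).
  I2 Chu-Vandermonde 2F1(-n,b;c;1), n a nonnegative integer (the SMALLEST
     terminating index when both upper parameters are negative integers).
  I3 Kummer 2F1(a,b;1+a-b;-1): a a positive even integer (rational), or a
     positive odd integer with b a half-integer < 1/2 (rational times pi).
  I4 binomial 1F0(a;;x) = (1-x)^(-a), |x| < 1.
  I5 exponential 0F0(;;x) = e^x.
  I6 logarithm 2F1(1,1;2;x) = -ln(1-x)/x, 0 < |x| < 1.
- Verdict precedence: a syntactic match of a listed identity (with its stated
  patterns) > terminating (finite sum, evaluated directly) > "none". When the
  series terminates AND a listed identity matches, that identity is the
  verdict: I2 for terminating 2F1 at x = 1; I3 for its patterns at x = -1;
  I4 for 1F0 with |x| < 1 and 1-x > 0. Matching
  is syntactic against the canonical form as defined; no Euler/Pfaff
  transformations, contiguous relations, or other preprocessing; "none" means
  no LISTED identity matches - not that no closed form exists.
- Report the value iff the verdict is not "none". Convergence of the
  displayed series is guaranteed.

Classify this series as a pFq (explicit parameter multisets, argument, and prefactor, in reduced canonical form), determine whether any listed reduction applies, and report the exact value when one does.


The series (x = -8) is 1F0: upper {-12}, lower {-}, prefactor \frac{3}{2}. Verdict: terminating - upper parameter -12 makes this a finite sum (last index 12), evaluated exactly. Sum: \frac{847288609443}{2}.

Key observation: t_0 = \frac{3}{2} here, and the (-1)^k factor (C = 3/2) folds into the argument's sign.
Step ratio: r(k) = -8 * (k-12) / [(k+1)] ; factor over Q: parameters, x = -8, and C = \frac{3}{2}.


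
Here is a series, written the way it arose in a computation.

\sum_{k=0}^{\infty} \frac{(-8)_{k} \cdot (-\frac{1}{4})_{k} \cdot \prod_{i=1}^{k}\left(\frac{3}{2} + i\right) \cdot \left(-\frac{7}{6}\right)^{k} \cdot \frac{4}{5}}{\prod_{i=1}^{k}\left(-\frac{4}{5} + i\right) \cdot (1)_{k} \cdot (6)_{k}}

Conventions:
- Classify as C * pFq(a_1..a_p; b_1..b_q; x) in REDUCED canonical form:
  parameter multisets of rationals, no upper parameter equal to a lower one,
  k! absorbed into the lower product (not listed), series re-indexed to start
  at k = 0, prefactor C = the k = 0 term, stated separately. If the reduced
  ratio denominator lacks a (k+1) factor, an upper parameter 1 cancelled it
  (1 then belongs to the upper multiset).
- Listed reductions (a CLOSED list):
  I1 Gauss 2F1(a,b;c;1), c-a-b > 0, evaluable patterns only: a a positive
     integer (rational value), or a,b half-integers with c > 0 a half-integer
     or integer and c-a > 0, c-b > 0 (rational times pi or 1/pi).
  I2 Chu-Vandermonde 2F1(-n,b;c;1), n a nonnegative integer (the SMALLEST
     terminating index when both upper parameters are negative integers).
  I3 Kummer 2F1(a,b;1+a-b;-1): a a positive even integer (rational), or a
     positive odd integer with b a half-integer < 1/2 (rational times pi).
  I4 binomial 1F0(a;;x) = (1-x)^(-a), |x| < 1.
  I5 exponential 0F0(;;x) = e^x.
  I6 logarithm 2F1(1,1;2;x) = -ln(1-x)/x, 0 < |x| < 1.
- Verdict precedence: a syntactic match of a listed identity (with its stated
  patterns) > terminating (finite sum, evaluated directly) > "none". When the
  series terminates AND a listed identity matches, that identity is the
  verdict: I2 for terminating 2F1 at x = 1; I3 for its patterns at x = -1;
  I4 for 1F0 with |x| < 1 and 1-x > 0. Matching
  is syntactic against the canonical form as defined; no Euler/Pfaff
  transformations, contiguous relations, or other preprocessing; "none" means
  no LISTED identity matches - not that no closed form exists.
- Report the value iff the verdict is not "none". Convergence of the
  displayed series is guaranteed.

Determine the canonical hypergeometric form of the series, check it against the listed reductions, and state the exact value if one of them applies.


x = -\frac{7}{6} here; the reduced form reads 3F2, upper {-8, -\frac{1}{4}, \frac{5}{2}}, lower {\frac{1}{5}, 6}, C = \frac{4}{5}. Verdict: terminating. (-8)_k vanishes past k = 8, leaving a 9-term sum, computed directly. Value: -\frac{103962269579920391362861}{5116672005816534958080}.

The tell: t_0 being \frac{4}{5}, the running product (C = 4/5) telescopes to a rising factorial.
Ratio: r(k) = -\frac{7}{6} * (k-8) (k-\frac{1}{4}) (k+\frac{5}{2}) / [(k+\frac{1}{5}) (k+6) (k+1)] - poly over poly, x = -\frac{7}{6} from leading terms; C = \frac{4}{5} at k = 0.


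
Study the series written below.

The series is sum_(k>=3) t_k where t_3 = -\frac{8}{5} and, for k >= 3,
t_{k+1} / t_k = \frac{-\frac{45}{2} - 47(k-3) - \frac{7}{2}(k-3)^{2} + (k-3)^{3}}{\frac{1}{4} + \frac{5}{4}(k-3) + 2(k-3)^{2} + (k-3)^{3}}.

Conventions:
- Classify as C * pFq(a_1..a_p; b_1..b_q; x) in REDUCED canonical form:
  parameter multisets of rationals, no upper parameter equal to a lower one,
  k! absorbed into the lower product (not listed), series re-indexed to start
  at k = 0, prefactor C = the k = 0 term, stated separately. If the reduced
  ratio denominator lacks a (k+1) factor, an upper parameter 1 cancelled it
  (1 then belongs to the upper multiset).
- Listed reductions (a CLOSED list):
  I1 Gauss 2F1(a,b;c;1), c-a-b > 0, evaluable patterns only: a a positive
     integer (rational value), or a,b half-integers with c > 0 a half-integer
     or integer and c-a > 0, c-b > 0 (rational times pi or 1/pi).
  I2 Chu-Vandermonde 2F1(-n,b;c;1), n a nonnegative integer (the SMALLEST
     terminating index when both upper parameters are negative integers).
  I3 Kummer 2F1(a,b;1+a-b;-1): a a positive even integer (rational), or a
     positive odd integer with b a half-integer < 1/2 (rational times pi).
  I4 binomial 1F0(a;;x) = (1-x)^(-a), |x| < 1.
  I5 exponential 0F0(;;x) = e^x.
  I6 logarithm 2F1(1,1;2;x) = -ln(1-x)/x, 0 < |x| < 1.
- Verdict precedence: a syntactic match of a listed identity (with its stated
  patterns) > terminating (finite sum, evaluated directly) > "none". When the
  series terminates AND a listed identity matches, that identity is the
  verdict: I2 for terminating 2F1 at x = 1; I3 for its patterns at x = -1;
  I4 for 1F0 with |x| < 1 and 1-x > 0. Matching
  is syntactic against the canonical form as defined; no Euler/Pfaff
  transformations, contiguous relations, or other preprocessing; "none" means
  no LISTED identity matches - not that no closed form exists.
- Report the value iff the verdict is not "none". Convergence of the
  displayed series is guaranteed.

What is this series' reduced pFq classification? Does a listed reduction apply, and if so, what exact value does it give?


Prefactor -\frac{8}{5}, argument 1: 2F1 with upper {-9, 5} over lower {\frac{1}{2}}. Verdict (x = 1): the Chu-Vandermonde identity I2 applies (terminating 2F1 at x = 1 with n = 9, b = 5, c = \frac{1}{2}). Sum: \frac{56}{12155}.

Structural cue: with t_0 = -\frac{8}{5}, the expanded ratio factors over Q; prefactor -8/5, roots give parameters.
Consecutive-term ratio: r(k) = 1 * (k-9) (k+5) / [(k+\frac{1}{2}) (k+1)] - rational in k. x = 1; t_0 = -\frac{8}{5}; negate the roots.


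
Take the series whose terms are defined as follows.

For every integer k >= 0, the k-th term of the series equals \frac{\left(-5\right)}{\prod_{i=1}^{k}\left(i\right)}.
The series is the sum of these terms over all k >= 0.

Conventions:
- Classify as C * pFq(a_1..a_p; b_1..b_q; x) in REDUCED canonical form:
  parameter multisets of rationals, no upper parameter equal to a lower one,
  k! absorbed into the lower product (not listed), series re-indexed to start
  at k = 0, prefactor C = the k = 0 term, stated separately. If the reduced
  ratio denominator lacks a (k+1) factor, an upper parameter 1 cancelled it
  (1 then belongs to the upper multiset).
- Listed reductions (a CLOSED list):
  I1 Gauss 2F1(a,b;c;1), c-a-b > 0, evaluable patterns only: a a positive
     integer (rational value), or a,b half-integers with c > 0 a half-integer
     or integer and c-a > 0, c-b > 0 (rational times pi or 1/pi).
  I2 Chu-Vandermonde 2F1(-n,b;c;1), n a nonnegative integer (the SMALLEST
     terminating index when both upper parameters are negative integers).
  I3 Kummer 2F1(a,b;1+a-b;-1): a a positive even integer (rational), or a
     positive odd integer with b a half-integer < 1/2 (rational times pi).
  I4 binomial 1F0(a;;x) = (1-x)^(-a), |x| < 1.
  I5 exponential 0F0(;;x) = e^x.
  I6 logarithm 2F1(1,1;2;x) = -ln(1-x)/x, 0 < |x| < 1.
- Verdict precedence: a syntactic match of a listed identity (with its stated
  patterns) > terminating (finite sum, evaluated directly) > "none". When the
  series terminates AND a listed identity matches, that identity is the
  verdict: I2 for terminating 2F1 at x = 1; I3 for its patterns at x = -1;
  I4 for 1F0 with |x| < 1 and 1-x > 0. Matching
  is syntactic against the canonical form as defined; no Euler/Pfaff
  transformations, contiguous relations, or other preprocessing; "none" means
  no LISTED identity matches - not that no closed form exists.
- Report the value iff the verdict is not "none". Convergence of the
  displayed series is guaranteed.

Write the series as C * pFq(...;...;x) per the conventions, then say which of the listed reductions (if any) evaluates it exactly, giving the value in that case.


Key step: with t_0 = -5, the product of the first k integers (prefactor -5) is k!.
Step ratio: r(k) = 1 * 1 / [(k+1)] ; factor over Q: parameters, x = 1, and C = -5.

Canonical form: C = -5 times 0F0 with upper {-}, lower {-}, x = 1. Verdict: the I5 exponential reduction applies (the 0F0 exponential series at x = 1). Value: \left(-5\right) \cdot e^{1}.


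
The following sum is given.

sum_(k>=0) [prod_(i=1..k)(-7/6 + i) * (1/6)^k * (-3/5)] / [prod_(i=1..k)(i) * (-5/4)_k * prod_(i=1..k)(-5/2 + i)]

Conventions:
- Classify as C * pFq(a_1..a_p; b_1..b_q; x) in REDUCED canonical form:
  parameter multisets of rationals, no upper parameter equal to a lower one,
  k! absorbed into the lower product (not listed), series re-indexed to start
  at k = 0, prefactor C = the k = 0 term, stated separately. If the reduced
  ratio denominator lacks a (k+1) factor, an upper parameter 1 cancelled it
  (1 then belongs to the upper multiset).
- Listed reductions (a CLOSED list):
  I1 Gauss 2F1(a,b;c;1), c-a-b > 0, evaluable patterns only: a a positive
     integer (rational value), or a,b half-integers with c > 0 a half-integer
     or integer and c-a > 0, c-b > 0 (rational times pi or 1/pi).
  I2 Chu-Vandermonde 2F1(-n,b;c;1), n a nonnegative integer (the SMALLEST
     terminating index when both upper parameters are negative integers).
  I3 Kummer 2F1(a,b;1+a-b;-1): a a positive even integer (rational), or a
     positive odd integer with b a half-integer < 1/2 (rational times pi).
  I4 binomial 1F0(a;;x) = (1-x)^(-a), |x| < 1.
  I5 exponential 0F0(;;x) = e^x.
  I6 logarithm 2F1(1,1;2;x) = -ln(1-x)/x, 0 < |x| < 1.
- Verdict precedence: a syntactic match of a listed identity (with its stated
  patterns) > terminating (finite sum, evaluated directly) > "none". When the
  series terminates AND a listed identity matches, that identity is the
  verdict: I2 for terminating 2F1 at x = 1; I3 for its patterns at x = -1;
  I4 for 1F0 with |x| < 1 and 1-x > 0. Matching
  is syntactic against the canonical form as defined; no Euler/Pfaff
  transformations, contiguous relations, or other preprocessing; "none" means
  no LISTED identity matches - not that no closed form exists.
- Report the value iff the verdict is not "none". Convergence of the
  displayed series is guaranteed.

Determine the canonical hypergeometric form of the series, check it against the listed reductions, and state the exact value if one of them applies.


x = 1/6 here; the reduced form reads 1F2, upper {-1/6}, lower {-3/2, -5/4}, C = -3/5. Verdict: none. A 1F2 with upper {-1/6} fits none of I1-I6 at x = 1/6; the sum runs forever.

Key observation: t_0 being -3/5, the product of the first k integers (C = -3/5, x = 1/6) is k!.
Step ratio: r(k) = (1/6) * (k-1/6) / [(k-3/2) (k-5/4) (k+1)] - rational in k, leading ratio (1/6); with t_0 = -3/5, classification follows.


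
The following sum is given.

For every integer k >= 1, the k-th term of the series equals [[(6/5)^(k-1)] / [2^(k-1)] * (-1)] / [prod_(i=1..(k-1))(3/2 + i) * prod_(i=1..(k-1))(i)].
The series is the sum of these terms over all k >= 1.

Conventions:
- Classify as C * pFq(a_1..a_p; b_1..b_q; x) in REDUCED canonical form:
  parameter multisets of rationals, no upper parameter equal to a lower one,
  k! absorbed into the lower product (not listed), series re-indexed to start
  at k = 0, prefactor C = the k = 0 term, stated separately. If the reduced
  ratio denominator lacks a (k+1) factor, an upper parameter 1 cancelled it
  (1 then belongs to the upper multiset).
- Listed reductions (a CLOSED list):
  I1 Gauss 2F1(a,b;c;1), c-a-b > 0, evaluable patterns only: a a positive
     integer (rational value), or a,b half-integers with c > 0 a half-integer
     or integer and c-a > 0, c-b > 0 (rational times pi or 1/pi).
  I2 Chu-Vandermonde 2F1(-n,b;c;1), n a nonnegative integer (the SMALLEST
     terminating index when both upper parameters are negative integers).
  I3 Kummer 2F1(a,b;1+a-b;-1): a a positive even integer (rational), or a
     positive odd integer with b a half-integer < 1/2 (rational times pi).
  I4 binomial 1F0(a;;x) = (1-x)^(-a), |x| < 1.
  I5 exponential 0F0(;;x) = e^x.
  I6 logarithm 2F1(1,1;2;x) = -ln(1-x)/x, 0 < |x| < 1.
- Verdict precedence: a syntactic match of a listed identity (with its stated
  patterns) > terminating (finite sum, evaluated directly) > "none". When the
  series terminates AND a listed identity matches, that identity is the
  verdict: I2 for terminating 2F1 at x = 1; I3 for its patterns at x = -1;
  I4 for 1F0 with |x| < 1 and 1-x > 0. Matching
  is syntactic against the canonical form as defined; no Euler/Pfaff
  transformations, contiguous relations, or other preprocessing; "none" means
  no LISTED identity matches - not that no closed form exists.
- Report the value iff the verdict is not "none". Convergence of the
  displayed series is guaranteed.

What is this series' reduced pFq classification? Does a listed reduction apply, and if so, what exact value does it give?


Prefactor -1, argument 3/5: 0F1 with upper {-} over lower {5/2}. Verdict: none - at argument 3/5 the multisets {-} ; {5/2} match no listed identity.

Key observation: with t_0 = -1, the product of the first k integers (C = -1, x = 3/5) is k!.
Step ratio: r(k) = (3/5) * 1 / [(k+5/2) (k+1)] - rational in k, leading ratio (3/5); with t_0 = -1, classification follows.


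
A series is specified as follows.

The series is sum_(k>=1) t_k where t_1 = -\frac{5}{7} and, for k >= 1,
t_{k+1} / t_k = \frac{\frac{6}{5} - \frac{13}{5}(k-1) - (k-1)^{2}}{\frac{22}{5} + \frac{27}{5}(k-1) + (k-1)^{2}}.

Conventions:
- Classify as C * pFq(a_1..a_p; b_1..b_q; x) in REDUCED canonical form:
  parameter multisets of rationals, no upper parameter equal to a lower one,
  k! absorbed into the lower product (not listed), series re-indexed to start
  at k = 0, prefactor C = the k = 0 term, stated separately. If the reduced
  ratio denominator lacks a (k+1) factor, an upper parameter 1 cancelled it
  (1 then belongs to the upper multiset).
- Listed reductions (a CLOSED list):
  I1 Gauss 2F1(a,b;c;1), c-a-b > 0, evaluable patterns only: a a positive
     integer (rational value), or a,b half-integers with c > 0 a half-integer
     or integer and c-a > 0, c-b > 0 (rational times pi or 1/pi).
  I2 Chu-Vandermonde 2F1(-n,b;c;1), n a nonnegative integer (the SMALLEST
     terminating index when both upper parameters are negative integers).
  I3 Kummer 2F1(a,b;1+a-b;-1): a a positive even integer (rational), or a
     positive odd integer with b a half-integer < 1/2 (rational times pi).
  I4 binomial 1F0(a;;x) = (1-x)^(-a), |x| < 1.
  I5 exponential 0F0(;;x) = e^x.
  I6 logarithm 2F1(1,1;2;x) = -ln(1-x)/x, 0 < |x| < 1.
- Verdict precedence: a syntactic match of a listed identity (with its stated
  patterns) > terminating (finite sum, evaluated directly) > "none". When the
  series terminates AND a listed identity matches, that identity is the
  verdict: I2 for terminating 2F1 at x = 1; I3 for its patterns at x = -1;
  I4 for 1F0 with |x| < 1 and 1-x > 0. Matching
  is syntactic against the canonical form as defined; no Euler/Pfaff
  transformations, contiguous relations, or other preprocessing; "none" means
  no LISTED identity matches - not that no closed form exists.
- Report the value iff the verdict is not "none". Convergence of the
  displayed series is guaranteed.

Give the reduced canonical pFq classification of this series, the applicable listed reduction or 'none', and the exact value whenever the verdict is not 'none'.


With C = -\frac{5}{7}: the canonical form is 2F1(-\frac{2}{5}, 3; \frac{22}{5}; -1). Verdict: none - this 2F1 at x = -1 matches no listed pattern, and upper {-\frac{2}{5}, 3} holds no stopper.

Structural cue: with t_0 = -\frac{5}{7}, the expanded ratio factors over Q; C = -5/7, x = -1, roots give parameters.
Adjacent-term ratio: r(k) = -1 * (k-\frac{2}{5}) (k+3) / [(k+\frac{22}{5}) (k+1)] - rational in k, leading ratio -1; with t_0 = -\frac{5}{7}, classification follows.


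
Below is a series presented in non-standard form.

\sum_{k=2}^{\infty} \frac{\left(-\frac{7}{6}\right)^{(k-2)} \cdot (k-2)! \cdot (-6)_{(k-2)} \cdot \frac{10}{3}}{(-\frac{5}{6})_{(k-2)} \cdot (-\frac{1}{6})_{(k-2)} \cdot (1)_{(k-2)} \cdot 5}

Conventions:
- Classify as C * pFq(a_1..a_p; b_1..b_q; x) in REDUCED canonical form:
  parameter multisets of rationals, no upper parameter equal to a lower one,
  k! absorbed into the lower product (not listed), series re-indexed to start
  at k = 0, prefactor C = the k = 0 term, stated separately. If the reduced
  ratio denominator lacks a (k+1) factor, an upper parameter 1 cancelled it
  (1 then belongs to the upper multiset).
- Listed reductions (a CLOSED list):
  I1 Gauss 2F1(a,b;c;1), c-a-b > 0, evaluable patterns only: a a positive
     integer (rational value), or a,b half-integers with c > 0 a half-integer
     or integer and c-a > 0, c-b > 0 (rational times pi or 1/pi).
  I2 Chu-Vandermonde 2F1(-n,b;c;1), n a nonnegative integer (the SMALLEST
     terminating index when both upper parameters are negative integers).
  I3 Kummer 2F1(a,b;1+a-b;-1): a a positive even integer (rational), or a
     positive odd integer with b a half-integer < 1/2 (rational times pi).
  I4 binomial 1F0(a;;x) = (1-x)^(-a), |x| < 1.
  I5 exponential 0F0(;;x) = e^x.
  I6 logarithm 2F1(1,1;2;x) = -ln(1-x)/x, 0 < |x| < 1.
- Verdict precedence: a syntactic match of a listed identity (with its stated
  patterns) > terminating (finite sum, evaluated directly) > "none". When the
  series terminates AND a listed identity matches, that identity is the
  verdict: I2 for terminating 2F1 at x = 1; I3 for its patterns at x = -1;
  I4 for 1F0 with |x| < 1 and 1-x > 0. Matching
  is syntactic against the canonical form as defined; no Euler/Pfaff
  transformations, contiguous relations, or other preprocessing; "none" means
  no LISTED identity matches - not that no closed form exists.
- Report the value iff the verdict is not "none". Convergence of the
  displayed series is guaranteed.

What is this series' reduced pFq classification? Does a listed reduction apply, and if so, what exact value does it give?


Key step: t_0 = \frac{2}{3} here, and the constant factors (C = 2/3) combine into one prefactor.
Term ratio: r(k) = -\frac{7}{6} * (k-6) (k+1) / [(k-\frac{5}{6}) (k-\frac{1}{6}) (k+1)] ; factor over Q: parameters, x = -\frac{7}{6}, and C = \frac{2}{3}.

Classification (C = \frac{2}{3}): 2F2 with upper {-6, 1}, lower {-\frac{5}{6}, -\frac{1}{6}}, argument x = -\frac{7}{6}. Verdict: terminating - upper parameter -6 makes this a finite sum (last index 6), evaluated exactly. Hence: \frac{76675839471646}{11553023625}.


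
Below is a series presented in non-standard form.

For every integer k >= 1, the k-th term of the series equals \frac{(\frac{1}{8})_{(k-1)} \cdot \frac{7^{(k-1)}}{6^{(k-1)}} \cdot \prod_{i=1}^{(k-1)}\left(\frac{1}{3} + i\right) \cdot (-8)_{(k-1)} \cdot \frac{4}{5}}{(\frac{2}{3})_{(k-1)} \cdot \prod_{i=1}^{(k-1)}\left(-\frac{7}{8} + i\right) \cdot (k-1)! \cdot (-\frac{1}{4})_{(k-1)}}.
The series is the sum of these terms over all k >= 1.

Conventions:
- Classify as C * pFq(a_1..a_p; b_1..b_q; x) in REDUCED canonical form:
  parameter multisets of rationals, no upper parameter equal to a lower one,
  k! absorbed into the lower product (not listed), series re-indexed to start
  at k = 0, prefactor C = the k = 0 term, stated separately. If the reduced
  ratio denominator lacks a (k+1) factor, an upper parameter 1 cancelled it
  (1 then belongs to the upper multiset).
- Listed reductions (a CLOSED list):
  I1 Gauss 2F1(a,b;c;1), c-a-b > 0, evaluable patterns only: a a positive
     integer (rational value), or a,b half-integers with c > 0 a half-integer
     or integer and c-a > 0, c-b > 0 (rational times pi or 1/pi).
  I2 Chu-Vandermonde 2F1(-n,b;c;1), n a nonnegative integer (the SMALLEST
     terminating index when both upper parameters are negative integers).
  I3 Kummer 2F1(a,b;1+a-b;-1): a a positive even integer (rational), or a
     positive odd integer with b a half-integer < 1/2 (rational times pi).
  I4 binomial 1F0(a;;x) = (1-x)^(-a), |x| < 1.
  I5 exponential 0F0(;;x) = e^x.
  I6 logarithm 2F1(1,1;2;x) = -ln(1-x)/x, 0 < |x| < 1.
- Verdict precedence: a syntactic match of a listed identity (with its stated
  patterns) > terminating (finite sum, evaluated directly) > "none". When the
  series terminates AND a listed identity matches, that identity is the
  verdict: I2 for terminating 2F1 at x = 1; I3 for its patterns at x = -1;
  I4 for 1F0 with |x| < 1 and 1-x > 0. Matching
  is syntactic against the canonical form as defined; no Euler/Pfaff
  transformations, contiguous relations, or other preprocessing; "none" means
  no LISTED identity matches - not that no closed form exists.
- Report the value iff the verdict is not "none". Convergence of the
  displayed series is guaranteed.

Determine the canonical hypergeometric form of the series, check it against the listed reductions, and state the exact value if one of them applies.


The series (x = \frac{7}{6}) is 2F2: upper {-8, \frac{4}{3}}, lower {-\frac{1}{4}, \frac{2}{3}}, prefactor \frac{4}{5}. Verdict: terminating - upper -8 stops the sum at k = 8; the 9 terms are added exactly. Value: \frac{1377818828313932}{216858419427375}.

Structural cue: from the first term \frac{4}{5}: the parameter 1/8 appears in both the upper and lower lists and cancels.
Consecutive-term ratio: r(k) = \frac{7}{6} * (k-8) (k+\frac{4}{3}) / [(k-\frac{1}{4}) (k+\frac{2}{3}) (k+1)] - rational in k. x = \frac{7}{6}; t_0 = \frac{4}{5}; negate the roots.


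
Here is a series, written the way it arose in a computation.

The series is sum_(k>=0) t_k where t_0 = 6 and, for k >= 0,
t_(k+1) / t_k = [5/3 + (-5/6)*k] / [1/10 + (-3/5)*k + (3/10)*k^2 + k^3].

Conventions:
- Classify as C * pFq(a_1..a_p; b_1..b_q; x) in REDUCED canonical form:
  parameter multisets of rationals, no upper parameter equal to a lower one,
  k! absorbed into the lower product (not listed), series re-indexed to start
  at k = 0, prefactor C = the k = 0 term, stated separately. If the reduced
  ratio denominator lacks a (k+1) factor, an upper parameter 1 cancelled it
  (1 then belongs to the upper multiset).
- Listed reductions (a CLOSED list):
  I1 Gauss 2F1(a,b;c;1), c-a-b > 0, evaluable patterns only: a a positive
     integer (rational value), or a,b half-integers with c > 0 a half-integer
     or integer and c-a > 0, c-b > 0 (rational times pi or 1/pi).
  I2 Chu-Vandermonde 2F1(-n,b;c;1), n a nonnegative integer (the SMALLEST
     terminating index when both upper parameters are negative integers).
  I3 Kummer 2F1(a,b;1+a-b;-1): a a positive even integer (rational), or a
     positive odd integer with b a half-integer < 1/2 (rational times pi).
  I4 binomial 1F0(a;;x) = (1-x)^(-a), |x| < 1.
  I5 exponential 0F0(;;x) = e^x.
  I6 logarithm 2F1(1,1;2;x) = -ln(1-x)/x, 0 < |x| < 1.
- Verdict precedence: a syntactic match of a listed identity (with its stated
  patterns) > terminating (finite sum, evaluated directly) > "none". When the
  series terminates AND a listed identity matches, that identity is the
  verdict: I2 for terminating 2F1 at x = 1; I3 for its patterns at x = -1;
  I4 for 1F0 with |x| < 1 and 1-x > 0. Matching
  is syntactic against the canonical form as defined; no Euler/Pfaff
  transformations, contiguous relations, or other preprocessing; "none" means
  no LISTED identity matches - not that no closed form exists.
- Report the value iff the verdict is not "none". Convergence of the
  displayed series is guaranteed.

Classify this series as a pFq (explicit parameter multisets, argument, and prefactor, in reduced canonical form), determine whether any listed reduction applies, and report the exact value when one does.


x = -5/6 here; the reduced form reads 1F2, upper {-2}, lower {-1/2, -1/5}, C = 6. Verdict: terminating (-2 upstairs). 3 nonzero terms in all; added directly. Exact value: 1261/6.

Structural cue: t_0 being 6, the expanded ratio factors over Q; prefactor 6, roots give parameters.
Adjacent-term ratio: r(k) = (-5/6) * (k-2) / [(k-1/2) (k-1/5) (k+1)] - rational in k. x = (-5/6); t_0 = 6; negate the roots.


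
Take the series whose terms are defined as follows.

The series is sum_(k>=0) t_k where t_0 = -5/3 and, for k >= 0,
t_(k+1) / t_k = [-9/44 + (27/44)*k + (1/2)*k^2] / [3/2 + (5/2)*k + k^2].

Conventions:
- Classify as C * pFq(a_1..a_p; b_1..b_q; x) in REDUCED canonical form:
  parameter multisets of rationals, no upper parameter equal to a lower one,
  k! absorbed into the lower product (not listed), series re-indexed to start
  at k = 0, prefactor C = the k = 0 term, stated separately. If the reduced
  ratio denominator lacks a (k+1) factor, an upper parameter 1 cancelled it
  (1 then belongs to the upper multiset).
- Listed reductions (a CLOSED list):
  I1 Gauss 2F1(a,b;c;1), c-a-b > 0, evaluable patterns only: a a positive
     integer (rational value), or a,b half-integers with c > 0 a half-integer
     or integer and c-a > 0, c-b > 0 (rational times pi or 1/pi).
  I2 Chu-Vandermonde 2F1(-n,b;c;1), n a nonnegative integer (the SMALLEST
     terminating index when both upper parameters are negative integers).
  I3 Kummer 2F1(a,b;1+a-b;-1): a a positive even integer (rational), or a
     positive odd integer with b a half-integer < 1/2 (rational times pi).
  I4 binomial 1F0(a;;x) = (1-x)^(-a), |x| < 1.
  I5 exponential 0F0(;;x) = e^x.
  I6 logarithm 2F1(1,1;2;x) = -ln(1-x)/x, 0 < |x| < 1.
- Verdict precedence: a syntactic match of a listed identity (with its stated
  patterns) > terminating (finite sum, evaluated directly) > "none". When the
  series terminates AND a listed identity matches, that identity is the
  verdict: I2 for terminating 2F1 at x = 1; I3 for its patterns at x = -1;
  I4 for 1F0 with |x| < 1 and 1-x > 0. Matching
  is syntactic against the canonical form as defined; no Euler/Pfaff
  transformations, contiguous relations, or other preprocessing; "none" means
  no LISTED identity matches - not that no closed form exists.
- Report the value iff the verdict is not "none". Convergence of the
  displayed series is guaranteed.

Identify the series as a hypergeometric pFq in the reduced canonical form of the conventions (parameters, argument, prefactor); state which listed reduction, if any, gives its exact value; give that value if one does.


This is -5/3 * 1F0(-3/11; -; 1/2) in reduced canonical form. Verdict (x = 1/2): the I4 binomial reduction applies (the 1F0 binomial series: exponent 3/11, x = 1/2). Exact value: (-5/3) * (1/2)^(3/11).

Key observation: t_0 being -5/3, the ratio is unreduced: k + 3/2 divides both sides (prefactor -5/3).
Term ratio: r(k) = (1/2) * (k-3/11) / [(k+1)] - poly over poly, x = (1/2) from leading terms; C = -5/3 at k = 0.


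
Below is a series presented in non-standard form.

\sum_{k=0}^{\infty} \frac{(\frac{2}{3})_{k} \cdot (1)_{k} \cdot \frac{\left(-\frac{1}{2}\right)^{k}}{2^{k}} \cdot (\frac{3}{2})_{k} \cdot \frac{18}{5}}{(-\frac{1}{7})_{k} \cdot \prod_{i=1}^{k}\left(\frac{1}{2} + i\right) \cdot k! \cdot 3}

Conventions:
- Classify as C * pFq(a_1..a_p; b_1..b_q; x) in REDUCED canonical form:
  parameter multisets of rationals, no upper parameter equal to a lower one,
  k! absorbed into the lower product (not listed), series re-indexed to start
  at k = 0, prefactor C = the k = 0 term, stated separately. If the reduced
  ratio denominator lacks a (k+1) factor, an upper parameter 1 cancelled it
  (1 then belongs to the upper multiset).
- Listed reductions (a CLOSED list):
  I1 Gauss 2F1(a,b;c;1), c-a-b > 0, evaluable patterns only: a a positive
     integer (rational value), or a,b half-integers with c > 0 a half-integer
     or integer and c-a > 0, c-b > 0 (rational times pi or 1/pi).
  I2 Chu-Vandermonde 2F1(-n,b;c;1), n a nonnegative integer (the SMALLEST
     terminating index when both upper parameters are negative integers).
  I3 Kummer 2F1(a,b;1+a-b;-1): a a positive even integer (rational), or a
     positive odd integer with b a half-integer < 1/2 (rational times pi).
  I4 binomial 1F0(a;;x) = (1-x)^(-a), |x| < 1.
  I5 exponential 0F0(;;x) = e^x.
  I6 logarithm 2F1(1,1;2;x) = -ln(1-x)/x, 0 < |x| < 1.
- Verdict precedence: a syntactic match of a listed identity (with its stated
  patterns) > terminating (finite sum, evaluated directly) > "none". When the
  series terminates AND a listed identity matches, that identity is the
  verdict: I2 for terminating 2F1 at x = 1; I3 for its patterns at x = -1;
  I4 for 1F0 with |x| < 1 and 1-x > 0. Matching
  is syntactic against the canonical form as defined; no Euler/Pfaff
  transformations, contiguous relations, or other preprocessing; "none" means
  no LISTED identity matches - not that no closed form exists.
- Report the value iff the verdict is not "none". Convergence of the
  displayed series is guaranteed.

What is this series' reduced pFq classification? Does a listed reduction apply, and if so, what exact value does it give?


At argument -\frac{1}{4}: a 2F1 with upper {\frac{2}{3}, 1}, lower {-\frac{1}{7}}, scaled by C = \frac{6}{5}. Verdict: none. Every listed pattern misses the 2F1 form at -\frac{1}{4}, upper {\frac{2}{3}, 1}.

First insight: from the first term \frac{6}{5}: the lower running product (prefactor 6/5) is a rising factorial.
Term ratio: r(k) = -\frac{1}{4} * (k+\frac{2}{3}) (k+1) / [(k-\frac{1}{7}) (k+1)] - poly over poly, x = -\frac{1}{4} from leading terms; C = \frac{6}{5} at k = 0.


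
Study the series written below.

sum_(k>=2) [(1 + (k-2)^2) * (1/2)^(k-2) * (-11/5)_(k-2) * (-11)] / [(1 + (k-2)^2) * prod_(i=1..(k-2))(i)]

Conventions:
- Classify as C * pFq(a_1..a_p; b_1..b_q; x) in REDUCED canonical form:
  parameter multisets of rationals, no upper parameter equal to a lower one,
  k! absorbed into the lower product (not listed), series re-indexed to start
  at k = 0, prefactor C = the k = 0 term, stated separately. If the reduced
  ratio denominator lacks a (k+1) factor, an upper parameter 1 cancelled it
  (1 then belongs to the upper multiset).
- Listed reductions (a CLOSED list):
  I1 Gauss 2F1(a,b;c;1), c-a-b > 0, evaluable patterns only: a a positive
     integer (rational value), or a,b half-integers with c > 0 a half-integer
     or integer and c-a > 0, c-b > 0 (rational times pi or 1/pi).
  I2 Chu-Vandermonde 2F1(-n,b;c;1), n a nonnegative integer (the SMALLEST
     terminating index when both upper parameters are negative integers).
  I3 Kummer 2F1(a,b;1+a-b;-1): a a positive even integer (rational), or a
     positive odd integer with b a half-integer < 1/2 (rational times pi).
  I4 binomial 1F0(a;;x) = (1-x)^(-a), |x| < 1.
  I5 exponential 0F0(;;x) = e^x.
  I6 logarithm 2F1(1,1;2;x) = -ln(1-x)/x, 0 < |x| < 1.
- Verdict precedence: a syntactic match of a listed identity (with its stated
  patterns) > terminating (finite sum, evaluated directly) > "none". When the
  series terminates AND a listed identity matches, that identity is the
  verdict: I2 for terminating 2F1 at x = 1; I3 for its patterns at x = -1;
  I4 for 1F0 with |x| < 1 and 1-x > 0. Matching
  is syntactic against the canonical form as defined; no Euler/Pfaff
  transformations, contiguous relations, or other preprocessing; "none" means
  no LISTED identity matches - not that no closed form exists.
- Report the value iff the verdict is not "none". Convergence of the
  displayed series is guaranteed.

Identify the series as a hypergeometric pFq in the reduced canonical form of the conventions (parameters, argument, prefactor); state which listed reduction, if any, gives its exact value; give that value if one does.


Canonical form: C = -11 times 1F0 with upper {-11/5}, lower {-}, x = 1/2. Verdict at x = 1/2: the I4 binomial reduction matches (the 1F0 binomial series: exponent 11/5, x = 1/2). Exact value: (-11) * (1/2)^(11/5).

Key observation: from the first term -11: k^2 + 1 divides numerator and denominator alike; C = -11 after cancelling.
Ratio: r(k) = (1/2) * (k-11/5) / [(k+1)] - poly over poly, x = (1/2) from leading terms; C = -11 at k = 0.
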